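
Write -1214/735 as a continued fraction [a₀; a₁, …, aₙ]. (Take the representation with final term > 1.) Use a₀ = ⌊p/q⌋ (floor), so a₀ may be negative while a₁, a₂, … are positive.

-1214 = -2·735 + 256
735 = 2·256 + 223
256 = 1·223 + 33
223 = 6·33 + 25
33 = 1·25 + 8
25 = 3·8 + 1
8 = 8·1 + 0  (stop)
So -1214/735 = [-2; 2, 1, 6, 1, 3, 8].

[-2; 2, 1, 6, 1, 3, 8]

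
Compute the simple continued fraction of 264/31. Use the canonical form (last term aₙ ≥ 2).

[8; 1, 1, 15]

264 = 8·31 + 16
31 = 1·16 + 15
16 = 1·15 + 1
15 = 15·1 + 0  (stop)
So 264/31 = [8; 1, 1, 15].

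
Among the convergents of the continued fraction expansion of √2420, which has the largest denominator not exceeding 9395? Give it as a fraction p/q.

√2420 = [49; 5, 5, 1, 18, 1, 5, 5, 98, …] (period length 8).
Convergents:
  p_0/q_0 = 49/1
  p_1/q_1 = 246/5
  p_2/q_2 = 1279/26
  p_3/q_3 = 1525/31
  p_4/q_4 = 28729/584
  p_5/q_5 = 30254/615
  p_6/q_6 = 179999/3659
  p_7/q_7 = 930249/18910
q_6 = 3659 ≤ 9395 < 18910 = q_7, so the answer is 179999/3659.

179999/3659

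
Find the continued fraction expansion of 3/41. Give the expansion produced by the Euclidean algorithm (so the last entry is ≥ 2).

[0; 13, 1, 2]

3 = 0*41 + 3
41 = 13*3 + 2
3 = 1*2 + 1
2 = 2*1 + 0  (stop)
So 3/41 = [0; 13, 1, 2].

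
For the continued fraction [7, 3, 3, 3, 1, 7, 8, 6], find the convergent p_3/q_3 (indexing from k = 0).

241/33

Using pₖ = aₖpₖ₋₁ + pₖ₋₂, qₖ = aₖqₖ₋₁ + qₖ₋₂ (with p₋₁=1, p₋₂=0, q₋₁=0, q₋₂=1):
  k=0: a=7, p=7, q=1
  k=1: a=3, p=22, q=3
  k=2: a=3, p=73, q=10
  k=3: a=3, p=241, q=33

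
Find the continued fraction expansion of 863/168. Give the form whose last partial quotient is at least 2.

[5; 7, 3, 3, 2]

863 = 5×168 + 23
168 = 7×23 + 7
23 = 3×7 + 2
7 = 3×2 + 1
2 = 2×1 + 0  (stop)
So 863/168 = [5; 7, 3, 3, 2].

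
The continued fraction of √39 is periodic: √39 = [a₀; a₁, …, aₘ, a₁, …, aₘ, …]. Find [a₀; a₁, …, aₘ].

a₀ = ⌊√39⌋ = 6.
With m₀=0, d₀=1 and mₖ₊₁ = dₖaₖ − mₖ, dₖ₊₁ = (n − mₖ₊₁²)/dₖ, aₖ₊₁ = ⌊(a₀+mₖ₊₁)/dₖ₊₁⌋:
  k=1: m=6, d=3, a=4
  k=2: m=6, d=1, a=12
d=1 and a=2a₀=12 at k=2, so the next step gives (m, d) = (6, 3) again — its k=1 value — and the period has length 2.

[6; 4, 12]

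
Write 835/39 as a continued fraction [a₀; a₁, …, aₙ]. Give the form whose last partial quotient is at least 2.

835 = 21*39 + 16
39 = 2*16 + 7
16 = 2*7 + 2
7 = 3*2 + 1
2 = 2*1 + 0  (stop)
So 835/39 = [21; 2, 2, 3, 2].

[21; 2, 2, 3, 2]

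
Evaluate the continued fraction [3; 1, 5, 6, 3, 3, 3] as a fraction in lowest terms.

Using pₖ = aₖpₖ₋₁ + pₖ₋₂ and qₖ = aₖqₖ₋₁ + qₖ₋₂:
  k=0: a=3, p=3, q=1
  k=1: a=1, p=4, q=1
  k=2: a=5, p=23, q=6
  k=3: a=6, p=142, q=37
  k=4: a=3, p=449, q=117
  k=5: a=3, p=1489, q=388
  k=6: a=3, p=4916, q=1281

4916/1281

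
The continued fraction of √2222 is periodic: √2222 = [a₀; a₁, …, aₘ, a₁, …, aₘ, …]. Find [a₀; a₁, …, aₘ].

a₀ = ⌊√2222⌋ = 47.

[47; 7, 4, 7, 94]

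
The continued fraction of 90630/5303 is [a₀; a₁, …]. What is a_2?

90630 = 17·5303 + 479   →  a_0 = 17
5303 = 11·479 + 34   →  a_1 = 11
479 = 14·34 + 3   →  a_2 = 14

14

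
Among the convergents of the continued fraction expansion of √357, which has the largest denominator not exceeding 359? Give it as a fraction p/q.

√357 = [18; 1, 8, 2, 8, 1, 36, …] (period length 6).
Convergents:
  p_0/q_0 = 18/1
  p_1/q_1 = 19/1
  p_2/q_2 = 170/9
  p_3/q_3 = 359/19
  p_4/q_4 = 3042/161
  p_5/q_5 = 3401/180
  p_6/q_6 = 125478/6641
q_5 = 180 ≤ 359 < 6641 = q_6, so the answer is 3401/180.

3401/180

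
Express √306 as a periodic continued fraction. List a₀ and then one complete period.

[17; 2, 34]

a₀ = ⌊√306⌋ = 17.
With m₀=0, d₀=1 and mₖ₊₁ = dₖaₖ − mₖ, dₖ₊₁ = (n − mₖ₊₁²)/dₖ, aₖ₊₁ = ⌊(a₀+mₖ₊₁)/dₖ₊₁⌋:
  k=1: m=17, d=17, a=2
  k=2: m=17, d=1, a=34
d=1 and a=2a₀=34 at k=2, so the next step gives (m, d) = (17, 17) again — its k=1 value — and the period has length 2.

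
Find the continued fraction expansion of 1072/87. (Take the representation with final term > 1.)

[12; 3, 9, 3]

1072 = 12×87 + 28
87 = 3×28 + 3
28 = 9×3 + 1
3 = 3×1 + 0  (stop)
So 1072/87 = [12; 3, 9, 3].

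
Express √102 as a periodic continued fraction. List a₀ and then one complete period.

[10; 10, 20]

a₀ = ⌊√102⌋ = 10.
With m₀=0, d₀=1 and mₖ₊₁ = dₖaₖ − mₖ, dₖ₊₁ = (n − mₖ₊₁²)/dₖ, aₖ₊₁ = ⌊(a₀+mₖ₊₁)/dₖ₊₁⌋:
  k=1: m=10, d=2, a=10
  k=2: m=10, d=1, a=20
d=1 and a=2a₀=20 at k=2, so the next step gives (m, d) = (10, 2) again — its k=1 value — and the period has length 2.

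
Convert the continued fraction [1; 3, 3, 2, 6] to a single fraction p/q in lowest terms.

193/148

Fold from the inside: start with 6/1.
  2 + 1/6 = 13/6
  3 + 6/13 = 45/13
  3 + 13/45 = 148/45
  1 + 45/148 = 193/148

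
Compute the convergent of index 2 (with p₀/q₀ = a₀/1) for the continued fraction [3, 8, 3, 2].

Using pₖ = aₖpₖ₋₁ + pₖ₋₂, qₖ = aₖqₖ₋₁ + qₖ₋₂ (with p₋₁=1, p₋₂=0, q₋₁=0, q₋₂=1):
  k=0: a=3, p=3, q=1
  k=1: a=8, p=25, q=8
  k=2: a=3, p=78, q=25

78/25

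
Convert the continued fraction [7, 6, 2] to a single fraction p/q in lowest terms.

Fold from the inside: start with 2/1.
  6 + 1/2 = 13/2
  7 + 2/13 = 93/13

93/13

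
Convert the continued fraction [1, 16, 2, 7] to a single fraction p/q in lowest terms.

262/247

Using pₖ = aₖpₖ₋₁ + pₖ₋₂ and qₖ = aₖqₖ₋₁ + qₖ₋₂:
  k=0: a=1, p=1, q=1
  k=1: a=16, p=17, q=16
  k=2: a=2, p=35, q=33
  k=3: a=7, p=262, q=247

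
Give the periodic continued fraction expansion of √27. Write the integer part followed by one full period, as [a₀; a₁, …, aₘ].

a₀ = ⌊√27⌋ = 5.
With m₀=0, d₀=1 and mₖ₊₁ = dₖaₖ − mₖ, dₖ₊₁ = (n − mₖ₊₁²)/dₖ, aₖ₊₁ = ⌊(a₀+mₖ₊₁)/dₖ₊₁⌋:
  k=1: m=5, d=2, a=5
  k=2: m=5, d=1, a=10
d=1 and a=2a₀=10 at k=2, so the next step gives (m, d) = (5, 2) again — its k=1 value — and the period has length 2.

[5; 5, 10]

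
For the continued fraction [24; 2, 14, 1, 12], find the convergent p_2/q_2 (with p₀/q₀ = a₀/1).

710/29

Using pₖ = aₖpₖ₋₁ + pₖ₋₂, qₖ = aₖqₖ₋₁ + qₖ₋₂ (with p₋₁=1, p₋₂=0, q₋₁=0, q₋₂=1):
  k=0: a=24, p=24, q=1
  k=1: a=2, p=49, q=2
  k=2: a=14, p=710, q=29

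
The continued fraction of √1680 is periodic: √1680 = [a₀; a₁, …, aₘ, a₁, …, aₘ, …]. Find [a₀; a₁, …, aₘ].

a₀ = ⌊√1680⌋ = 40.

[40; 1, 80]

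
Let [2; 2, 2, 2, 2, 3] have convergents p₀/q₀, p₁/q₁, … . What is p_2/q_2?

12/5

Using pₖ = aₖpₖ₋₁ + pₖ₋₂, qₖ = aₖqₖ₋₁ + qₖ₋₂ (with p₋₁=1, p₋₂=0, q₋₁=0, q₋₂=1):
  k=0: a=2, p=2, q=1
  k=1: a=2, p=5, q=2
  k=2: a=2, p=12, q=5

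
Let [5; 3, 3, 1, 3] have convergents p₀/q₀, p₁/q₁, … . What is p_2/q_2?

53/10

Using pₖ = aₖpₖ₋₁ + pₖ₋₂, qₖ = aₖqₖ₋₁ + qₖ₋₂ (with p₋₁=1, p₋₂=0, q₋₁=0, q₋₂=1):
  k=0: a=5, p=5, q=1
  k=1: a=3, p=16, q=3
  k=2: a=3, p=53, q=10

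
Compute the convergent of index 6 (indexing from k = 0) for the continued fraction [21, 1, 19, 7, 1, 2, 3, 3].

34023/1550

Using pₖ = aₖpₖ₋₁ + pₖ₋₂, qₖ = aₖqₖ₋₁ + qₖ₋₂ (with p₋₁=1, p₋₂=0, q₋₁=0, q₋₂=1):
  k=0: a=21, p=21, q=1
  k=1: a=1, p=22, q=1
  k=2: a=19, p=439, q=20
  k=3: a=7, p=3095, q=141
  k=4: a=1, p=3534, q=161
  k=5: a=2, p=10163, q=463
  k=6: a=3, p=34023, q=1550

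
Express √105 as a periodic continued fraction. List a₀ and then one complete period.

[10; 4, 20]

a₀ = ⌊√105⌋ = 10.
With m₀=0, d₀=1 and mₖ₊₁ = dₖaₖ − mₖ, dₖ₊₁ = (n − mₖ₊₁²)/dₖ, aₖ₊₁ = ⌊(a₀+mₖ₊₁)/dₖ₊₁⌋:
  k=1: m=10, d=5, a=4
  k=2: m=10, d=1, a=20
d=1 and a=2a₀=20 at k=2, so the next step gives (m, d) = (10, 5) again — its k=1 value — and the period has length 2.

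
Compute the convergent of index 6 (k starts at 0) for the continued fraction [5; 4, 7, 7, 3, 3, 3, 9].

37325/7121

Using pₖ = aₖpₖ₋₁ + pₖ₋₂, qₖ = aₖqₖ₋₁ + qₖ₋₂ (with p₋₁=1, p₋₂=0, q₋₁=0, q₋₂=1):
  k=0: a=5, p=5, q=1
  k=1: a=4, p=21, q=4
  k=2: a=7, p=152, q=29
  k=3: a=7, p=1085, q=207
  k=4: a=3, p=3407, q=650
  k=5: a=3, p=11306, q=2157
  k=6: a=3, p=37325, q=7121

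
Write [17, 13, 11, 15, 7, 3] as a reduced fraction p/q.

Fold from the inside: start with 3/1.
  7 + 1/3 = 22/3
  15 + 3/22 = 333/22
  11 + 22/333 = 3685/333
  13 + 333/3685 = 48238/3685
  17 + 3685/48238 = 823731/48238

823731/48238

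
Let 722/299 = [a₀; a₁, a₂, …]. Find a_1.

722 = 2·299 + 124   →  a_0 = 2
299 = 2·124 + 51   →  a_1 = 2

2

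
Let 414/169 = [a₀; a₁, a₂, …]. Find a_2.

414 = 2·169 + 76   →  a_0 = 2
169 = 2·76 + 17   →  a_1 = 2
76 = 4·17 + 8   →  a_2 = 4

4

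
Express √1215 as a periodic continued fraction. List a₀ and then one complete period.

a₀ = ⌊√1215⌋ = 34.

[34; 1, 5, 1, 68]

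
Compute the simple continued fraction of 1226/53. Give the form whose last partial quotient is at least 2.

[23; 7, 1, 1, 3]

1226 = 23·53 + 7
53 = 7·7 + 4
7 = 1·4 + 3
4 = 1·3 + 1
3 = 3·1 + 0  (stop)
So 1226/53 = [23; 7, 1, 1, 3].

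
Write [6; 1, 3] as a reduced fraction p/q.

27/4

Using pₖ = aₖpₖ₋₁ + pₖ₋₂ and qₖ = aₖqₖ₋₁ + qₖ₋₂:
  k=0: a=6, p=6, q=1
  k=1: a=1, p=7, q=1
  k=2: a=3, p=27, q=4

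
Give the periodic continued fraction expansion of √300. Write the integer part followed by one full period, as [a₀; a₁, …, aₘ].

[17; 3, 8, 3, 34]

a₀ = ⌊√300⌋ = 17.
With m₀=0, d₀=1 and mₖ₊₁ = dₖaₖ − mₖ, dₖ₊₁ = (n − mₖ₊₁²)/dₖ, aₖ₊₁ = ⌊(a₀+mₖ₊₁)/dₖ₊₁⌋:
  k=1: m=17, d=11, a=3
  k=2: m=16, d=4, a=8
  k=3: m=16, d=11, a=3
  k=4: m=17, d=1, a=34
d=1 and a=2a₀=34 at k=4, so the next step gives (m, d) = (17, 11) again — its k=1 value — and the period has length 4.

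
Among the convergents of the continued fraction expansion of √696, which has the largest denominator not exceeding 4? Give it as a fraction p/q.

79/3

√696 = [26; 2, 1, 1, 1, 1, 1, 2, 52, …] (period length 8).
Convergents:
  p_0/q_0 = 26/1
  p_1/q_1 = 53/2
  p_2/q_2 = 79/3
  p_3/q_3 = 132/5
q_2 = 3 ≤ 4 < 5 = q_3, so the answer is 79/3.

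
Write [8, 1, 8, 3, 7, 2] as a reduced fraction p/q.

Fold from the inside: start with 2/1.
  7 + 1/2 = 15/2
  3 + 2/15 = 47/15
  8 + 15/47 = 391/47
  1 + 47/391 = 438/391
  8 + 391/438 = 3895/438

3895/438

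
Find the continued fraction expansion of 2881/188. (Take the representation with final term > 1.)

[15; 3, 12, 5]

2881 = 15*188 + 61
188 = 3*61 + 5
61 = 12*5 + 1
5 = 5*1 + 0  (stop)
So 2881/188 = [15; 3, 12, 5].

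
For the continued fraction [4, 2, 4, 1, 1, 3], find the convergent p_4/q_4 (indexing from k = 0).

89/20

Using pₖ = aₖpₖ₋₁ + pₖ₋₂, qₖ = aₖqₖ₋₁ + qₖ₋₂ (with p₋₁=1, p₋₂=0, q₋₁=0, q₋₂=1):
  k=0: a=4, p=4, q=1
  k=1: a=2, p=9, q=2
  k=2: a=4, p=40, q=9
  k=3: a=1, p=49, q=11
  k=4: a=1, p=89, q=20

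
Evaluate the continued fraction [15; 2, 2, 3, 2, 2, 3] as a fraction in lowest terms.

Fold from the inside: start with 3/1.
  2 + 1/3 = 7/3
  2 + 3/7 = 17/7
  3 + 7/17 = 58/17
  2 + 17/58 = 133/58
  2 + 58/133 = 324/133
  15 + 133/324 = 4993/324

4993/324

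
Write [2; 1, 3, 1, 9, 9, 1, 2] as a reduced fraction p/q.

4015/1436

Fold from the inside: start with 2/1.
  1 + 1/2 = 3/2
  9 + 2/3 = 29/3
  9 + 3/29 = 264/29
  1 + 29/264 = 293/264
  3 + 264/293 = 1143/293
  1 + 293/1143 = 1436/1143
  2 + 1143/1436 = 4015/1436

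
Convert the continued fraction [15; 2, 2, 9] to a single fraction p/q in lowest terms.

724/47

Using pₖ = aₖpₖ₋₁ + pₖ₋₂ and qₖ = aₖqₖ₋₁ + qₖ₋₂:
  k=0: a=15, p=15, q=1
  k=1: a=2, p=31, q=2
  k=2: a=2, p=77, q=5
  k=3: a=9, p=724, q=47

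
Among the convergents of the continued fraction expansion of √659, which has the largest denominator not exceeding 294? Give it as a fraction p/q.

5930/231

√659 = [25; 1, 2, 25, 2, 1, 50, …] (period length 6).
Convergents:
  p_0/q_0 = 25/1
  p_1/q_1 = 26/1
  p_2/q_2 = 77/3
  p_3/q_3 = 1951/76
  p_4/q_4 = 3979/155
  p_5/q_5 = 5930/231
  p_6/q_6 = 300479/11705
q_5 = 231 ≤ 294 < 11705 = q_6, so the answer is 5930/231.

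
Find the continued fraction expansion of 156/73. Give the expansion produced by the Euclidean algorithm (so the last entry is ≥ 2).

156 = 2·73 + 10
73 = 7·10 + 3
10 = 3·3 + 1
3 = 3·1 + 0  (stop)
So 156/73 = [2; 7, 3, 3].

[2; 7, 3, 3]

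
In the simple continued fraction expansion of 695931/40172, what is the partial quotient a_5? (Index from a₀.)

695931 = 17·40172 + 13007   →  a_0 = 17
40172 = 3·13007 + 1151   →  a_1 = 3
13007 = 11·1151 + 346   →  a_2 = 11
1151 = 3·346 + 113   →  a_3 = 3
346 = 3·113 + 7   →  a_4 = 3
113 = 16·7 + 1   →  a_5 = 16

16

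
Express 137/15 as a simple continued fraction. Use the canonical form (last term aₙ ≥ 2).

[9; 7, 2]

137 = 9×15 + 2
15 = 7×2 + 1
2 = 2×1 + 0  (stop)
So 137/15 = [9; 7, 2].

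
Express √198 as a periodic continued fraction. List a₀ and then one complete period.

a₀ = ⌊√198⌋ = 14.
With m₀=0, d₀=1 and mₖ₊₁ = dₖaₖ − mₖ, dₖ₊₁ = (n − mₖ₊₁²)/dₖ, aₖ₊₁ = ⌊(a₀+mₖ₊₁)/dₖ₊₁⌋:
  k=1: m=14, d=2, a=14
  k=2: m=14, d=1, a=28
d=1 and a=2a₀=28 at k=2, so the next step gives (m, d) = (14, 2) again — its k=1 value — and the period has length 2.

[14; 14, 28]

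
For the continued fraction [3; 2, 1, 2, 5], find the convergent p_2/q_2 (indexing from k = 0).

10/3

Using pₖ = aₖpₖ₋₁ + pₖ₋₂, qₖ = aₖqₖ₋₁ + qₖ₋₂ (with p₋₁=1, p₋₂=0, q₋₁=0, q₋₂=1):
  k=0: a=3, p=3, q=1
  k=1: a=2, p=7, q=2
  k=2: a=1, p=10, q=3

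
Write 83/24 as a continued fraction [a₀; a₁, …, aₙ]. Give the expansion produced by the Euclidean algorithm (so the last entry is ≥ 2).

[3; 2, 5, 2]

83 = 3*24 + 11
24 = 2*11 + 2
11 = 5*2 + 1
2 = 2*1 + 0  (stop)
So 83/24 = [3; 2, 5, 2].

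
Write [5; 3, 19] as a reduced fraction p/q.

Using pₖ = aₖpₖ₋₁ + pₖ₋₂ and qₖ = aₖqₖ₋₁ + qₖ₋₂:
  k=0: a=5, p=5, q=1
  k=1: a=3, p=16, q=3
  k=2: a=19, p=309, q=58

309/58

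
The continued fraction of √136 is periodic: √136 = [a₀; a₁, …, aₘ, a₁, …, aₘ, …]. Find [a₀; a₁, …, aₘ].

[11; 1, 1, 1, 22]

a₀ = ⌊√136⌋ = 11.
With m₀=0, d₀=1 and mₖ₊₁ = dₖaₖ − mₖ, dₖ₊₁ = (n − mₖ₊₁²)/dₖ, aₖ₊₁ = ⌊(a₀+mₖ₊₁)/dₖ₊₁⌋:
  k=1: m=11, d=15, a=1
  k=2: m=4, d=8, a=1
  k=3: m=4, d=15, a=1
  k=4: m=11, d=1, a=22
d=1 and a=2a₀=22 at k=4, so the next step gives (m, d) = (11, 15) again — its k=1 value — and the period has length 4.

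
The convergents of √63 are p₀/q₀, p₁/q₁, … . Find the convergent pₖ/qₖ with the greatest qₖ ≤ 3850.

√63 = [7; 1, 14, …] (period length 2).
Convergents:
  p_0/q_0 = 7/1
  p_1/q_1 = 8/1
  p_2/q_2 = 119/15
  p_3/q_3 = 127/16
  p_4/q_4 = 1897/239
  p_5/q_5 = 2024/255
  p_6/q_6 = 30233/3809
  p_7/q_7 = 32257/4064
q_6 = 3809 ≤ 3850 < 4064 = q_7, so the answer is 30233/3809.

30233/3809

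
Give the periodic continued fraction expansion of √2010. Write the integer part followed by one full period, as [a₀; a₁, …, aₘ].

a₀ = ⌊√2010⌋ = 44.
With m₀=0, d₀=1 and mₖ₊₁ = dₖaₖ − mₖ, dₖ₊₁ = (n − mₖ₊₁²)/dₖ, aₖ₊₁ = ⌊(a₀+mₖ₊₁)/dₖ₊₁⌋:
  k=1: m=44, d=74, a=1
  k=2: m=30, d=15, a=4
  k=3: m=30, d=74, a=1
  k=4: m=44, d=1, a=88
d=1 and a=2a₀=88 at k=4, so the next step gives (m, d) = (44, 74) again — its k=1 value — and the period has length 4.

[44; 1, 4, 1, 88]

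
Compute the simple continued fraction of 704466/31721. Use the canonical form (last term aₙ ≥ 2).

704466 = 22*31721 + 6604
31721 = 4*6604 + 5305
6604 = 1*5305 + 1299
5305 = 4*1299 + 109
1299 = 11*109 + 100
109 = 1*100 + 9
100 = 11*9 + 1
9 = 9*1 + 0  (stop)
So 704466/31721 = [22; 4, 1, 4, 11, 1, 11, 9].

[22; 4, 1, 4, 11, 1, 11, 9]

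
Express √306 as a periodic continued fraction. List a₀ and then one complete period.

a₀ = ⌊√306⌋ = 17.
With m₀=0, d₀=1 and mₖ₊₁ = dₖaₖ − mₖ, dₖ₊₁ = (n − mₖ₊₁²)/dₖ, aₖ₊₁ = ⌊(a₀+mₖ₊₁)/dₖ₊₁⌋:
  k=1: m=17, d=17, a=2
  k=2: m=17, d=1, a=34
d=1 and a=2a₀=34 at k=2, so the next step gives (m, d) = (17, 17) again — its k=1 value — and the period has length 2.

[17; 2, 34]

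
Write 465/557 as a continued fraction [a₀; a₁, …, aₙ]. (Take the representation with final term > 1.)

465 = 0·557 + 465
557 = 1·465 + 92
465 = 5·92 + 5
92 = 18·5 + 2
5 = 2·2 + 1
2 = 2·1 + 0  (stop)
So 465/557 = [0; 1, 5, 18, 2, 2].

[0; 1, 5, 18, 2, 2]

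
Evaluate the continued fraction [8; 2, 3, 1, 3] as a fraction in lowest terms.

Fold from the inside: start with 3/1.
  1 + 1/3 = 4/3
  3 + 3/4 = 15/4
  2 + 4/15 = 34/15
  8 + 15/34 = 287/34

287/34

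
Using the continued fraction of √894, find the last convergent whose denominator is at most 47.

299/10

√894 = [29; 1, 8, 1, 58, …] (period length 4).
Convergents:
  p_0/q_0 = 29/1
  p_1/q_1 = 30/1
  p_2/q_2 = 269/9
  p_3/q_3 = 299/10
  p_4/q_4 = 17611/589
q_3 = 10 ≤ 47 < 589 = q_4, so the answer is 299/10.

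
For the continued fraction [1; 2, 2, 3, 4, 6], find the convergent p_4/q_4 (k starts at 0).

103/73

Using pₖ = aₖpₖ₋₁ + pₖ₋₂, qₖ = aₖqₖ₋₁ + qₖ₋₂ (with p₋₁=1, p₋₂=0, q₋₁=0, q₋₂=1):
  k=0: a=1, p=1, q=1
  k=1: a=2, p=3, q=2
  k=2: a=2, p=7, q=5
  k=3: a=3, p=24, q=17
  k=4: a=4, p=103, q=73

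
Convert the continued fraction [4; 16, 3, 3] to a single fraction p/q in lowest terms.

Fold from the inside: start with 3/1.
  3 + 1/3 = 10/3
  16 + 3/10 = 163/10
  4 + 10/163 = 662/163

662/163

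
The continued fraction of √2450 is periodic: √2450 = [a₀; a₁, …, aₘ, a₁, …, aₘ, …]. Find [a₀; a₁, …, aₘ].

[49; 2, 98]

a₀ = ⌊√2450⌋ = 49.
With m₀=0, d₀=1 and mₖ₊₁ = dₖaₖ − mₖ, dₖ₊₁ = (n − mₖ₊₁²)/dₖ, aₖ₊₁ = ⌊(a₀+mₖ₊₁)/dₖ₊₁⌋:
  k=1: m=49, d=49, a=2
  k=2: m=49, d=1, a=98
d=1 and a=2a₀=98 at k=2, so the next step gives (m, d) = (49, 49) again — its k=1 value — and the period has length 2.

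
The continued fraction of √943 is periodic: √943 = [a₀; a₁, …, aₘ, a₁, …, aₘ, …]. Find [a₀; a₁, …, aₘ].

[30; 1, 2, 2, 2, 1, 60]

a₀ = ⌊√943⌋ = 30.
With m₀=0, d₀=1 and mₖ₊₁ = dₖaₖ − mₖ, dₖ₊₁ = (n − mₖ₊₁²)/dₖ, aₖ₊₁ = ⌊(a₀+mₖ₊₁)/dₖ₊₁⌋:
  k=1: m=30, d=43, a=1
  k=2: m=13, d=18, a=2
  k=3: m=23, d=23, a=2
  k=4: m=23, d=18, a=2
  k=5: m=13, d=43, a=1
  k=6: m=30, d=1, a=60
d=1 and a=2a₀=60 at k=6, so the next step gives (m, d) = (30, 43) again — its k=1 value — and the period has length 6.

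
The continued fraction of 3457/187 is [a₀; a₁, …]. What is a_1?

2

3457 = 18·187 + 91   →  a_0 = 18
187 = 2·91 + 5   →  a_1 = 2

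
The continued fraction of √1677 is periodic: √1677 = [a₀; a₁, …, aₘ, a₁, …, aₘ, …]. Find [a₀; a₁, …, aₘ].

a₀ = ⌊√1677⌋ = 40.
With m₀=0, d₀=1 and mₖ₊₁ = dₖaₖ − mₖ, dₖ₊₁ = (n − mₖ₊₁²)/dₖ, aₖ₊₁ = ⌊(a₀+mₖ₊₁)/dₖ₊₁⌋:
  k=1: m=40, d=77, a=1
  k=2: m=37, d=4, a=19
  k=3: m=39, d=39, a=2
  k=4: m=39, d=4, a=19
  k=5: m=37, d=77, a=1
  k=6: m=40, d=1, a=80
d=1 and a=2a₀=80 at k=6, so the next step gives (m, d) = (40, 77) again — its k=1 value — and the period has length 6.

[40; 1, 19, 2, 19, 1, 80]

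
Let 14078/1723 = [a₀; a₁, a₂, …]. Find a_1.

5

14078 = 8·1723 + 294   →  a_0 = 8
1723 = 5·294 + 253   →  a_1 = 5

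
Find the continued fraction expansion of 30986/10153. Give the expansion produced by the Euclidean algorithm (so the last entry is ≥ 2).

[3; 19, 3, 1, 3, 4, 8]

30986 = 3×10153 + 527
10153 = 19×527 + 140
527 = 3×140 + 107
140 = 1×107 + 33
107 = 3×33 + 8
33 = 4×8 + 1
8 = 8×1 + 0  (stop)
So 30986/10153 = [3; 19, 3, 1, 3, 4, 8].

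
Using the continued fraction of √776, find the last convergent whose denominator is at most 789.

10892/391

√776 = [27; 1, 5, 1, 54, …] (period length 4).
Convergents:
  p_0/q_0 = 27/1
  p_1/q_1 = 28/1
  p_2/q_2 = 167/6
  p_3/q_3 = 195/7
  p_4/q_4 = 10697/384
  p_5/q_5 = 10892/391
  p_6/q_6 = 65157/2339
q_5 = 391 ≤ 789 < 2339 = q_6, so the answer is 10892/391.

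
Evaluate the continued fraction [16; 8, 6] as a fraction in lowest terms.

790/49

Using pₖ = aₖpₖ₋₁ + pₖ₋₂ and qₖ = aₖqₖ₋₁ + qₖ₋₂:
  k=0: a=16, p=16, q=1
  k=1: a=8, p=129, q=8
  k=2: a=6, p=790, q=49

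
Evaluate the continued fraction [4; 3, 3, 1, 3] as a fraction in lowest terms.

211/49

Using pₖ = aₖpₖ₋₁ + pₖ₋₂ and qₖ = aₖqₖ₋₁ + qₖ₋₂:
  k=0: a=4, p=4, q=1
  k=1: a=3, p=13, q=3
  k=2: a=3, p=43, q=10
  k=3: a=1, p=56, q=13
  k=4: a=3, p=211, q=49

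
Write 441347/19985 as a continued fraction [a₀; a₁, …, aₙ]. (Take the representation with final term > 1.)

[22; 11, 1, 11, 15, 2, 4]

441347 = 22·19985 + 1677
19985 = 11·1677 + 1538
1677 = 1·1538 + 139
1538 = 11·139 + 9
139 = 15·9 + 4
9 = 2·4 + 1
4 = 4·1 + 0  (stop)
So 441347/19985 = [22; 11, 1, 11, 15, 2, 4].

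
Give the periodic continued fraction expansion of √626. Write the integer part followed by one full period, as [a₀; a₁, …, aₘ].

a₀ = ⌊√626⌋ = 25.
With m₀=0, d₀=1 and mₖ₊₁ = dₖaₖ − mₖ, dₖ₊₁ = (n − mₖ₊₁²)/dₖ, aₖ₊₁ = ⌊(a₀+mₖ₊₁)/dₖ₊₁⌋:
  k=1: m=25, d=1, a=50
d=1 and a=2a₀=50 at k=1, so the next step gives (m, d) = (25, 1) again — its k=1 value — and the period has length 1.

[25; 50]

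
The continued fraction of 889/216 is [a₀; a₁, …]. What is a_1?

889 = 4·216 + 25   →  a_0 = 4
216 = 8·25 + 16   →  a_1 = 8

8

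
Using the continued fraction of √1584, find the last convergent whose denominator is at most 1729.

√1584 = [39; 1, 3, 1, 78, …] (period length 4).
Convergents:
  p_0/q_0 = 39/1
  p_1/q_1 = 40/1
  p_2/q_2 = 159/4
  p_3/q_3 = 199/5
  p_4/q_4 = 15681/394
  p_5/q_5 = 15880/399
  p_6/q_6 = 63321/1591
  p_7/q_7 = 79201/1990
q_6 = 1591 ≤ 1729 < 1990 = q_7, so the answer is 63321/1591.

63321/1591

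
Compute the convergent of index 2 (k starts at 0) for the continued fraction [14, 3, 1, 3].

Using pₖ = aₖpₖ₋₁ + pₖ₋₂, qₖ = aₖqₖ₋₁ + qₖ₋₂ (with p₋₁=1, p₋₂=0, q₋₁=0, q₋₂=1):
  k=0: a=14, p=14, q=1
  k=1: a=3, p=43, q=3
  k=2: a=1, p=57, q=4

57/4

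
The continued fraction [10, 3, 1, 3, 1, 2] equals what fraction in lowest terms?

Using pₖ = aₖpₖ₋₁ + pₖ₋₂ and qₖ = aₖqₖ₋₁ + qₖ₋₂:
  k=0: a=10, p=10, q=1
  k=1: a=3, p=31, q=3
  k=2: a=1, p=41, q=4
  k=3: a=3, p=154, q=15
  k=4: a=1, p=195, q=19
  k=5: a=2, p=544, q=53

544/53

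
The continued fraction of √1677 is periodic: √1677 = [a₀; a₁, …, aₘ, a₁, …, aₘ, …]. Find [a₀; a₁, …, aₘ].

a₀ = ⌊√1677⌋ = 40.
With m₀=0, d₀=1 and mₖ₊₁ = dₖaₖ − mₖ, dₖ₊₁ = (n − mₖ₊₁²)/dₖ, aₖ₊₁ = ⌊(a₀+mₖ₊₁)/dₖ₊₁⌋:
  k=1: m=40, d=77, a=1
  k=2: m=37, d=4, a=19
  k=3: m=39, d=39, a=2
  k=4: m=39, d=4, a=19
  k=5: m=37, d=77, a=1
  k=6: m=40, d=1, a=80
d=1 and a=2a₀=80 at k=6, so the next step gives (m, d) = (40, 77) again — its k=1 value — and the period has length 6.

[40; 1, 19, 2, 19, 1, 80]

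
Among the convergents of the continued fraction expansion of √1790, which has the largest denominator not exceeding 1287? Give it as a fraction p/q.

18658/441

√1790 = [42; 3, 4, 8, 4, 3, 84, …] (period length 6).
Convergents:
  p_0/q_0 = 42/1
  p_1/q_1 = 127/3
  p_2/q_2 = 550/13
  p_3/q_3 = 4527/107
  p_4/q_4 = 18658/441
  p_5/q_5 = 60501/1430
q_4 = 441 ≤ 1287 < 1430 = q_5, so the answer is 18658/441.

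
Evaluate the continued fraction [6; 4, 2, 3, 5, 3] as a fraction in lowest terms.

Using pₖ = aₖpₖ₋₁ + pₖ₋₂ and qₖ = aₖqₖ₋₁ + qₖ₋₂:
  k=0: a=6, p=6, q=1
  k=1: a=4, p=25, q=4
  k=2: a=2, p=56, q=9
  k=3: a=3, p=193, q=31
  k=4: a=5, p=1021, q=164
  k=5: a=3, p=3256, q=523

3256/523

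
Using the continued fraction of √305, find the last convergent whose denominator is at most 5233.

√305 = [17; 2, 6, 2, 34, …] (period length 4).
Convergents:
  p_0/q_0 = 17/1
  p_1/q_1 = 35/2
  p_2/q_2 = 227/13
  p_3/q_3 = 489/28
  p_4/q_4 = 16853/965
  p_5/q_5 = 34195/1958
  p_6/q_6 = 222023/12713
q_5 = 1958 ≤ 5233 < 12713 = q_6, so the answer is 34195/1958.

34195/1958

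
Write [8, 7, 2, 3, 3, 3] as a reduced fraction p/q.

Fold from the inside: start with 3/1.
  3 + 1/3 = 10/3
  3 + 3/10 = 33/10
  2 + 10/33 = 76/33
  7 + 33/76 = 565/76
  8 + 76/565 = 4596/565

4596/565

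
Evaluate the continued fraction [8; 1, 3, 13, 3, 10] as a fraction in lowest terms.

Fold from the inside: start with 10/1.
  3 + 1/10 = 31/10
  13 + 10/31 = 413/31
  3 + 31/413 = 1270/413
  1 + 413/1270 = 1683/1270
  8 + 1270/1683 = 14734/1683

14734/1683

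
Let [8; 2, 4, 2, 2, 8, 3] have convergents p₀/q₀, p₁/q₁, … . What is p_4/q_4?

Using pₖ = aₖpₖ₋₁ + pₖ₋₂, qₖ = aₖqₖ₋₁ + qₖ₋₂ (with p₋₁=1, p₋₂=0, q₋₁=0, q₋₂=1):
  k=0: a=8, p=8, q=1
  k=1: a=2, p=17, q=2
  k=2: a=4, p=76, q=9
  k=3: a=2, p=169, q=20
  k=4: a=2, p=414, q=49

414/49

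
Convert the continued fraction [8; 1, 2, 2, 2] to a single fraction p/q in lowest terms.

Using pₖ = aₖpₖ₋₁ + pₖ₋₂ and qₖ = aₖqₖ₋₁ + qₖ₋₂:
  k=0: a=8, p=8, q=1
  k=1: a=1, p=9, q=1
  k=2: a=2, p=26, q=3
  k=3: a=2, p=61, q=7
  k=4: a=2, p=148, q=17

148/17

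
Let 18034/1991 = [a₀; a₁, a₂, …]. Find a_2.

3

18034 = 9·1991 + 115   →  a_0 = 9
1991 = 17·115 + 36   →  a_1 = 17
115 = 3·36 + 7   →  a_2 = 3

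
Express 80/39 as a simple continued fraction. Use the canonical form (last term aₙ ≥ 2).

80 = 2·39 + 2
39 = 19·2 + 1
2 = 2·1 + 0  (stop)
So 80/39 = [2; 19, 2].

[2; 19, 2]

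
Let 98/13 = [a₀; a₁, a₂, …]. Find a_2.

98 = 7·13 + 7   →  a_0 = 7
13 = 1·7 + 6   →  a_1 = 1
7 = 1·6 + 1   →  a_2 = 1

1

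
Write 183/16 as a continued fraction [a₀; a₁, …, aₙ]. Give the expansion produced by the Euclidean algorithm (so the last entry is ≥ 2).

183 = 11×16 + 7
16 = 2×7 + 2
7 = 3×2 + 1
2 = 2×1 + 0  (stop)
So 183/16 = [11; 2, 3, 2].

[11; 2, 3, 2]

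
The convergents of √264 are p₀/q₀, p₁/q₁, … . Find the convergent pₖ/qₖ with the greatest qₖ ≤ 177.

2096/129

√264 = [16; 4, 32, …] (period length 2).
Convergents:
  p_0/q_0 = 16/1
  p_1/q_1 = 65/4
  p_2/q_2 = 2096/129
  p_3/q_3 = 8449/520
q_2 = 129 ≤ 177 < 520 = q_3, so the answer is 2096/129.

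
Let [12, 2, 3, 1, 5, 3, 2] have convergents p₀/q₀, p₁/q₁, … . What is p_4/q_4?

Using pₖ = aₖpₖ₋₁ + pₖ₋₂, qₖ = aₖqₖ₋₁ + qₖ₋₂ (with p₋₁=1, p₋₂=0, q₋₁=0, q₋₂=1):
  k=0: a=12, p=12, q=1
  k=1: a=2, p=25, q=2
  k=2: a=3, p=87, q=7
  k=3: a=1, p=112, q=9
  k=4: a=5, p=647, q=52

647/52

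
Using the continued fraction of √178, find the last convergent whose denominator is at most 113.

√178 = [13; 2, 1, 12, 1, 2, 26, …] (period length 6).
Convergents:
  p_0/q_0 = 13/1
  p_1/q_1 = 27/2
  p_2/q_2 = 40/3
  p_3/q_3 = 507/38
  p_4/q_4 = 547/41
  p_5/q_5 = 1601/120
q_4 = 41 ≤ 113 < 120 = q_5, so the answer is 547/41.

547/41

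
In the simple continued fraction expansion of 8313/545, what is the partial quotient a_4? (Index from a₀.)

8313 = 15·545 + 138   →  a_0 = 15
545 = 3·138 + 131   →  a_1 = 3
138 = 1·131 + 7   →  a_2 = 1
131 = 18·7 + 5   →  a_3 = 18
7 = 1·5 + 2   →  a_4 = 1

1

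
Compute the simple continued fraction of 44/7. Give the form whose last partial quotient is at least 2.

[6; 3, 2]

44 = 6×7 + 2
7 = 3×2 + 1
2 = 2×1 + 0  (stop)
So 44/7 = [6; 3, 2].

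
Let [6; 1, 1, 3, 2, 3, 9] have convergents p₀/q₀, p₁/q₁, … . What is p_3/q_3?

46/7

Using pₖ = aₖpₖ₋₁ + pₖ₋₂, qₖ = aₖqₖ₋₁ + qₖ₋₂ (with p₋₁=1, p₋₂=0, q₋₁=0, q₋₂=1):
  k=0: a=6, p=6, q=1
  k=1: a=1, p=7, q=1
  k=2: a=1, p=13, q=2
  k=3: a=3, p=46, q=7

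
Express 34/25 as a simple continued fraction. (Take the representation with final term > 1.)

34 = 1·25 + 9
25 = 2·9 + 7
9 = 1·7 + 2
7 = 3·2 + 1
2 = 2·1 + 0  (stop)
So 34/25 = [1; 2, 1, 3, 2].

[1; 2, 1, 3, 2]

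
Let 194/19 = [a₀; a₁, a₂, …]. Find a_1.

194 = 10·19 + 4   →  a_0 = 10
19 = 4·4 + 3   →  a_1 = 4

4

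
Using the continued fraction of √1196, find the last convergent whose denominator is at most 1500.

√1196 = [34; 1, 1, 2, 1, 1, 68, …] (period length 6).
Convergents:
  p_0/q_0 = 34/1
  p_1/q_1 = 35/1
  p_2/q_2 = 69/2
  p_3/q_3 = 173/5
  p_4/q_4 = 242/7
  p_5/q_5 = 415/12
  p_6/q_6 = 28462/823
  p_7/q_7 = 28877/835
  p_8/q_8 = 57339/1658
q_7 = 835 ≤ 1500 < 1658 = q_8, so the answer is 28877/835.

28877/835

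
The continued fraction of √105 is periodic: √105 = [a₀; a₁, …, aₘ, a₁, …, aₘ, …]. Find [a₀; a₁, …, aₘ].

a₀ = ⌊√105⌋ = 10.
With m₀=0, d₀=1 and mₖ₊₁ = dₖaₖ − mₖ, dₖ₊₁ = (n − mₖ₊₁²)/dₖ, aₖ₊₁ = ⌊(a₀+mₖ₊₁)/dₖ₊₁⌋:
  k=1: m=10, d=5, a=4
  k=2: m=10, d=1, a=20
d=1 and a=2a₀=20 at k=2, so the next step gives (m, d) = (10, 5) again — its k=1 value — and the period has length 2.

[10; 4, 20]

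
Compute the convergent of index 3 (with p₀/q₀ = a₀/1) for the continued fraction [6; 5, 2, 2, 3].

167/27

Using pₖ = aₖpₖ₋₁ + pₖ₋₂, qₖ = aₖqₖ₋₁ + qₖ₋₂ (with p₋₁=1, p₋₂=0, q₋₁=0, q₋₂=1):
  k=0: a=6, p=6, q=1
  k=1: a=5, p=31, q=5
  k=2: a=2, p=68, q=11
  k=3: a=2, p=167, q=27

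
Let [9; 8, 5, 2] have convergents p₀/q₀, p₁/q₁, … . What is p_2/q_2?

374/41

Using pₖ = aₖpₖ₋₁ + pₖ₋₂, qₖ = aₖqₖ₋₁ + qₖ₋₂ (with p₋₁=1, p₋₂=0, q₋₁=0, q₋₂=1):
  k=0: a=9, p=9, q=1
  k=1: a=8, p=73, q=8
  k=2: a=5, p=374, q=41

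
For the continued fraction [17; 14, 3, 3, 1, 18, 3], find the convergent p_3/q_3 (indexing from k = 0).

2441/143

Using pₖ = aₖpₖ₋₁ + pₖ₋₂, qₖ = aₖqₖ₋₁ + qₖ₋₂ (with p₋₁=1, p₋₂=0, q₋₁=0, q₋₂=1):
  k=0: a=17, p=17, q=1
  k=1: a=14, p=239, q=14
  k=2: a=3, p=734, q=43
  k=3: a=3, p=2441, q=143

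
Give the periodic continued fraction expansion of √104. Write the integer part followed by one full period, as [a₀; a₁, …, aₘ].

a₀ = ⌊√104⌋ = 10.

[10; 5, 20]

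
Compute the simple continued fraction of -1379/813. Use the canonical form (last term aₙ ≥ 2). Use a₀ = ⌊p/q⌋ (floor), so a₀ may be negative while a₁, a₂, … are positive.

-1379 = -2*813 + 247
813 = 3*247 + 72
247 = 3*72 + 31
72 = 2*31 + 10
31 = 3*10 + 1
10 = 10*1 + 0  (stop)
So -1379/813 = [-2; 3, 3, 2, 3, 10].

[-2; 3, 3, 2, 3, 10]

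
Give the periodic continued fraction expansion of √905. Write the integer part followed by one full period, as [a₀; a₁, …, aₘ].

a₀ = ⌊√905⌋ = 30.
With m₀=0, d₀=1 and mₖ₊₁ = dₖaₖ − mₖ, dₖ₊₁ = (n − mₖ₊₁²)/dₖ, aₖ₊₁ = ⌊(a₀+mₖ₊₁)/dₖ₊₁⌋:
  k=1: m=30, d=5, a=12
  k=2: m=30, d=1, a=60
d=1 and a=2a₀=60 at k=2, so the next step gives (m, d) = (30, 5) again — its k=1 value — and the period has length 2.

[30; 12, 60]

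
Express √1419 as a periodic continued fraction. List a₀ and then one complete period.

[37; 1, 2, 37, 2, 1, 74]

a₀ = ⌊√1419⌋ = 37.
With m₀=0, d₀=1 and mₖ₊₁ = dₖaₖ − mₖ, dₖ₊₁ = (n − mₖ₊₁²)/dₖ, aₖ₊₁ = ⌊(a₀+mₖ₊₁)/dₖ₊₁⌋:
  k=1: m=37, d=50, a=1
  k=2: m=13, d=25, a=2
  k=3: m=37, d=2, a=37
  k=4: m=37, d=25, a=2
  k=5: m=13, d=50, a=1
  k=6: m=37, d=1, a=74
d=1 and a=2a₀=74 at k=6, so the next step gives (m, d) = (37, 50) again — its k=1 value — and the period has length 6.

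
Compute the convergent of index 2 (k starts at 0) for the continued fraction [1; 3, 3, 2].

Using pₖ = aₖpₖ₋₁ + pₖ₋₂, qₖ = aₖqₖ₋₁ + qₖ₋₂ (with p₋₁=1, p₋₂=0, q₋₁=0, q₋₂=1):
  k=0: a=1, p=1, q=1
  k=1: a=3, p=4, q=3
  k=2: a=3, p=13, q=10

13/10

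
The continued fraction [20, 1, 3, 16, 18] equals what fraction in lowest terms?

24365/1174

Using pₖ = aₖpₖ₋₁ + pₖ₋₂ and qₖ = aₖqₖ₋₁ + qₖ₋₂:
  k=0: a=20, p=20, q=1
  k=1: a=1, p=21, q=1
  k=2: a=3, p=83, q=4
  k=3: a=16, p=1349, q=65
  k=4: a=18, p=24365, q=1174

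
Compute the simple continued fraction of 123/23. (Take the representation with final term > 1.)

[5; 2, 1, 7]

123 = 5*23 + 8
23 = 2*8 + 7
8 = 1*7 + 1
7 = 7*1 + 0  (stop)
So 123/23 = [5; 2, 1, 7].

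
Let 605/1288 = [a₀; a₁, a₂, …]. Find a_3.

605 = 0·1288 + 605   →  a_0 = 0
1288 = 2·605 + 78   →  a_1 = 2
605 = 7·78 + 59   →  a_2 = 7
78 = 1·59 + 19   →  a_3 = 1

1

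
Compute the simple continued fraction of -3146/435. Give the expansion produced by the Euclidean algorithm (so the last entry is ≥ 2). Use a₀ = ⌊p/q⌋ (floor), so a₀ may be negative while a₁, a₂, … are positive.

-3146 = -8×435 + 334
435 = 1×334 + 101
334 = 3×101 + 31
101 = 3×31 + 8
31 = 3×8 + 7
8 = 1×7 + 1
7 = 7×1 + 0  (stop)
So -3146/435 = [-8; 1, 3, 3, 3, 1, 7].

[-8; 1, 3, 3, 3, 1, 7]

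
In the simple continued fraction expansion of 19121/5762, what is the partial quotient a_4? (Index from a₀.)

19121 = 3·5762 + 1835   →  a_0 = 3
5762 = 3·1835 + 257   →  a_1 = 3
1835 = 7·257 + 36   →  a_2 = 7
257 = 7·36 + 5   →  a_3 = 7
36 = 7·5 + 1   →  a_4 = 7

7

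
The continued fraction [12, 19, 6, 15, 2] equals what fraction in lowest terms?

Fold from the inside: start with 2/1.
  15 + 1/2 = 31/2
  6 + 2/31 = 188/31
  19 + 31/188 = 3603/188
  12 + 188/3603 = 43424/3603

43424/3603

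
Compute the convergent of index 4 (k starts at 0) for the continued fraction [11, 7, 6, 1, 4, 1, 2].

2707/243

Using pₖ = aₖpₖ₋₁ + pₖ₋₂, qₖ = aₖqₖ₋₁ + qₖ₋₂ (with p₋₁=1, p₋₂=0, q₋₁=0, q₋₂=1):
  k=0: a=11, p=11, q=1
  k=1: a=7, p=78, q=7
  k=2: a=6, p=479, q=43
  k=3: a=1, p=557, q=50
  k=4: a=4, p=2707, q=243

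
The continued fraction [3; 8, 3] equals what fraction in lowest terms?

78/25

Fold from the inside: start with 3/1.
  8 + 1/3 = 25/3
  3 + 3/25 = 78/25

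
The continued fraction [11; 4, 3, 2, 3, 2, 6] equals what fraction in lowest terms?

Fold from the inside: start with 6/1.
  2 + 1/6 = 13/6
  3 + 6/13 = 45/13
  2 + 13/45 = 103/45
  3 + 45/103 = 354/103
  4 + 103/354 = 1519/354
  11 + 354/1519 = 17063/1519

17063/1519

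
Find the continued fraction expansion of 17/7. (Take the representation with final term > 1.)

17 = 2×7 + 3
7 = 2×3 + 1
3 = 3×1 + 0  (stop)
So 17/7 = [2; 2, 3].

[2; 2, 3]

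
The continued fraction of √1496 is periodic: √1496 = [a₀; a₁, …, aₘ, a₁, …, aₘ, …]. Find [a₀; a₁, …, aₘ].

a₀ = ⌊√1496⌋ = 38.

[38; 1, 2, 9, 2, 1, 76]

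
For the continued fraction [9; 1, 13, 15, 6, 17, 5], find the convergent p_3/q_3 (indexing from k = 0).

2095/211

Using pₖ = aₖpₖ₋₁ + pₖ₋₂, qₖ = aₖqₖ₋₁ + qₖ₋₂ (with p₋₁=1, p₋₂=0, q₋₁=0, q₋₂=1):
  k=0: a=9, p=9, q=1
  k=1: a=1, p=10, q=1
  k=2: a=13, p=139, q=14
  k=3: a=15, p=2095, q=211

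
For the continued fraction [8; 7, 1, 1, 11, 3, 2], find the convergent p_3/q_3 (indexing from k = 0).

122/15

Using pₖ = aₖpₖ₋₁ + pₖ₋₂, qₖ = aₖqₖ₋₁ + qₖ₋₂ (with p₋₁=1, p₋₂=0, q₋₁=0, q₋₂=1):
  k=0: a=8, p=8, q=1
  k=1: a=7, p=57, q=7
  k=2: a=1, p=65, q=8
  k=3: a=1, p=122, q=15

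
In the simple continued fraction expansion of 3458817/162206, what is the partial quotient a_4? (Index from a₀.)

17

3458817 = 21·162206 + 52491   →  a_0 = 21
162206 = 3·52491 + 4733   →  a_1 = 3
52491 = 11·4733 + 428   →  a_2 = 11
4733 = 11·428 + 25   →  a_3 = 11
428 = 17·25 + 3   →  a_4 = 17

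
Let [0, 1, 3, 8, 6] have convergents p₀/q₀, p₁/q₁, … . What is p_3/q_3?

Using pₖ = aₖpₖ₋₁ + pₖ₋₂, qₖ = aₖqₖ₋₁ + qₖ₋₂ (with p₋₁=1, p₋₂=0, q₋₁=0, q₋₂=1):
  k=0: a=0, p=0, q=1
  k=1: a=1, p=1, q=1
  k=2: a=3, p=3, q=4
  k=3: a=8, p=25, q=33

25/33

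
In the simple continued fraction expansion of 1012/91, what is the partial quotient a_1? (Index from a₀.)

8

1012 = 11·91 + 11   →  a_0 = 11
91 = 8·11 + 3   →  a_1 = 8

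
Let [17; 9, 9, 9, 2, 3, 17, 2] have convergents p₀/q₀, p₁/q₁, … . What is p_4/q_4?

26965/1576

Using pₖ = aₖpₖ₋₁ + pₖ₋₂, qₖ = aₖqₖ₋₁ + qₖ₋₂ (with p₋₁=1, p₋₂=0, q₋₁=0, q₋₂=1):
  k=0: a=17, p=17, q=1
  k=1: a=9, p=154, q=9
  k=2: a=9, p=1403, q=82
  k=3: a=9, p=12781, q=747
  k=4: a=2, p=26965, q=1576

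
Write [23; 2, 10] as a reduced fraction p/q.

Using pₖ = aₖpₖ₋₁ + pₖ₋₂ and qₖ = aₖqₖ₋₁ + qₖ₋₂:
  k=0: a=23, p=23, q=1
  k=1: a=2, p=47, q=2
  k=2: a=10, p=493, q=21

493/21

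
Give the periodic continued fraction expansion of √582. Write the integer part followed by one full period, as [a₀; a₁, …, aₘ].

[24; 8, 48]

a₀ = ⌊√582⌋ = 24.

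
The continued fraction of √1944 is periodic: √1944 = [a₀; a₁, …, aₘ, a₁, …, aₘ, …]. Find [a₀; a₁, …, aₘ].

a₀ = ⌊√1944⌋ = 44.

[44; 11, 88]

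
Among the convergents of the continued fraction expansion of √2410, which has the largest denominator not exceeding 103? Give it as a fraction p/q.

√2410 = [49; 10, 1, 8, 1, 10, 98, …] (period length 6).
Convergents:
  p_0/q_0 = 49/1
  p_1/q_1 = 491/10
  p_2/q_2 = 540/11
  p_3/q_3 = 4811/98
  p_4/q_4 = 5351/109
q_3 = 98 ≤ 103 < 109 = q_4, so the answer is 4811/98.

4811/98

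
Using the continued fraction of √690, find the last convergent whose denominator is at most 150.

1471/56

√690 = [26; 3, 1, 2, 1, 3, 52, …] (period length 6).
Convergents:
  p_0/q_0 = 26/1
  p_1/q_1 = 79/3
  p_2/q_2 = 105/4
  p_3/q_3 = 289/11
  p_4/q_4 = 394/15
  p_5/q_5 = 1471/56
  p_6/q_6 = 76886/2927
q_5 = 56 ≤ 150 < 2927 = q_6, so the answer is 1471/56.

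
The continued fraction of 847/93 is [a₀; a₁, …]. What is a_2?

847 = 9·93 + 10   →  a_0 = 9
93 = 9·10 + 3   →  a_1 = 9
10 = 3·3 + 1   →  a_2 = 3

3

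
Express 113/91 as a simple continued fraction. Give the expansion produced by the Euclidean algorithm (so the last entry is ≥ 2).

[1; 4, 7, 3]

113 = 1*91 + 22
91 = 4*22 + 3
22 = 7*3 + 1
3 = 3*1 + 0  (stop)
So 113/91 = [1; 4, 7, 3].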